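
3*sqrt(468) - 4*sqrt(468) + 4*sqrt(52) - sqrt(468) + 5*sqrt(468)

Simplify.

3*sqrt(468) = 18*sqrt(13); 4*sqrt(468) = 24*sqrt(13); 4*sqrt(52) = 8*sqrt(13); sqrt(468) = 6*sqrt(13); 5*sqrt(468) = 30*sqrt(13)
Combine: (18 - 24 + 8 - 6 + 30)·sqrt(13) = 26*sqrt(13)

26*sqrt(13)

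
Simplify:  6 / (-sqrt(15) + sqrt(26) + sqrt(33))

Group as (sqrt(26) + sqrt(33)) - sqrt(15); multiply by (sqrt(26) + sqrt(33)) + sqrt(15), then rationalise the remaining surd.

(-66*sqrt(15) + 12*sqrt(33) + 33*sqrt(26) + 9*sqrt(1430))/374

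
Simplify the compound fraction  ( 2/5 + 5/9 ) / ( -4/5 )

-43/36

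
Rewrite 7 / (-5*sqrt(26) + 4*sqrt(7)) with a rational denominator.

(-35*sqrt(26) - 28*sqrt(7))/538

Multiply numerator and denominator by 4*sqrt(7) + 5*sqrt(26).
Denominator becomes -538; numerator becomes 28*sqrt(7) + 35*sqrt(26).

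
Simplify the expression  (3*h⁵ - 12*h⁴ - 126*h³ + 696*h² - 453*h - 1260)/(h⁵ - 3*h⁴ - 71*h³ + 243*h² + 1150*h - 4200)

Factor: 3*h⁵ - 12*h⁴ - 126*h³ + 696*h² - 453*h - 1260 = 3·(h - 4)·(h + 7)·(h + 1)·(h - 3)·(h - 5);  h⁵ - 3*h⁴ - 71*h³ + 243*h² + 1150*h - 4200 = (h - 6)·(h - 5)·(h - 4)·(h + 5)·(h + 7)
Cancel the common factors (h + 7), (h - 5), (h - 4).

(3*h² - 6*h - 9)/(h² - h - 30)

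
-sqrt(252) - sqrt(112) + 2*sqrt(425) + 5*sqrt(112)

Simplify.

10*sqrt(7) + 10*sqrt(17)

sqrt(252) = 6*sqrt(7); sqrt(112) = 4*sqrt(7); 2*sqrt(425) = 10*sqrt(17); 5*sqrt(112) = 20*sqrt(7)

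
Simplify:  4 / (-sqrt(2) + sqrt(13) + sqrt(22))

(-132*sqrt(2) - 28*sqrt(22) + 44*sqrt(13) + 16*sqrt(143))/55

Group as (sqrt(13) + sqrt(22)) - sqrt(2); multiply by (sqrt(13) + sqrt(22)) + sqrt(2), then rationalise the remaining surd.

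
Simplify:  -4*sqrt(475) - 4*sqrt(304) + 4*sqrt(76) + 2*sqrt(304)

-20*sqrt(19)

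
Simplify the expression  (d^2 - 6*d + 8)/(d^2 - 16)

(d - 2)/(d + 4)

Factor: d^2 - 6*d + 8 = (d - 4)*(d - 2);  d^2 - 16 = (d - 4)*(d + 4)
Cancel the common factor (d - 4).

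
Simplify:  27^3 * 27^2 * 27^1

3^18

27^3 = 3^9; 27^2 = 3^6; 27^1 = 3^3
Combine exponents: 3^18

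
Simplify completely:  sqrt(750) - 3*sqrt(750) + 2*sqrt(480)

sqrt(750) = 5*sqrt(30); 3*sqrt(750) = 15*sqrt(30); 2*sqrt(480) = 8*sqrt(30)
Combine: (5 - 15 + 8)·sqrt(30) = -2*sqrt(30)

-2*sqrt(30)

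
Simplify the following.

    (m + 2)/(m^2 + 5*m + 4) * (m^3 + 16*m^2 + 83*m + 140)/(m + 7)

(m^2 + 7*m + 10)/(m + 1)

Factor: m^2 + 5*m + 4 = (m + 1)*(m + 4);  m^3 + 16*m^2 + 83*m + 140 = (m + 7)*(m + 4)*(m + 5)
Cancel the common factors (m + 4), (m + 7).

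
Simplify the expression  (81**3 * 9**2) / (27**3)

81**3 = 3**12; 9**2 = 3**4; 27**3 = 3**9
Combine exponents: 3**7

3**7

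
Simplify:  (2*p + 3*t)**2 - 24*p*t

(2*p - 3*t)**2

After expansion: 4*p**2 - 12*p*t + 9*t**2 — a perfect-square trinomial.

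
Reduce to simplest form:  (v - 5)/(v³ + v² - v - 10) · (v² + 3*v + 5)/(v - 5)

Factor: v³ + v² - v - 10 = (v² + 3*v + 5)·(v - 2)
Cancel the common factors (v² + 3*v + 5), (v - 5).

1/(v - 2)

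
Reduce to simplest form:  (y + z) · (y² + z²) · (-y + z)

(z+y)(z-y) = -y² + z²; continue pairing.

-y⁴ + z⁴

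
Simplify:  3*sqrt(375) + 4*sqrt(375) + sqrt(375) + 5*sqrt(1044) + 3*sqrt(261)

3*sqrt(375) = 15*sqrt(15); 4*sqrt(375) = 20*sqrt(15); sqrt(375) = 5*sqrt(15); 5*sqrt(1044) = 30*sqrt(29); 3*sqrt(261) = 9*sqrt(29)

40*sqrt(15) + 39*sqrt(29)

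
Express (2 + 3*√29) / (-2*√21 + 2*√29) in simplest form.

Multiply numerator and denominator by 2*√21 + 2*√29.
Denominator becomes 32; numerator becomes 4*√21 + 4*√29 + 6*√609 + 174.

(2*√21 + 2*√29 + 3*√609 + 87)/16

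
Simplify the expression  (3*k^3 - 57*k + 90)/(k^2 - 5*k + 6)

Factor: 3*k^3 - 57*k + 90 = 3*(k - 2)*(k + 5)*(k - 3);  k^2 - 5*k + 6 = (k - 2)*(k - 3)
Cancel the common factors (k - 2), (k - 3).

3*k + 15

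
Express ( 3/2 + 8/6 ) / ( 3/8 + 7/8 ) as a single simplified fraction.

Numerator: 3/2 + 8/6 = 17/6
Denominator: 3/8 + 7/8 = 5/4
Divide: (17/6) · (4/5) = 34/15

34/15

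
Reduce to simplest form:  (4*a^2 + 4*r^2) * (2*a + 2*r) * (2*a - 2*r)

Pair the conjugate factors: ((2*a)+(2*r))((2*a)-(2*r)) = 4*a^2 - 4*r^2, then repeat with the next factor.

16*a^4 - 16*r^4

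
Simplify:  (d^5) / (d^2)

d^3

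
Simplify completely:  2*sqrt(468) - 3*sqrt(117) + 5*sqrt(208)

23*sqrt(13)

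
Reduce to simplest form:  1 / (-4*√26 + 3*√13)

(-4*√26 - 3*√13)/299

Multiply numerator and denominator by 3*√13 + 4*√26.
Denominator becomes -299; numerator becomes 3*√13 + 4*√26.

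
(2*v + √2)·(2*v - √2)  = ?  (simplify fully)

4*v² - 2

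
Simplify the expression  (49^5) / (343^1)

7^7

49^5 = 7^10; 343^1 = 7^3
Combine exponents: 7^7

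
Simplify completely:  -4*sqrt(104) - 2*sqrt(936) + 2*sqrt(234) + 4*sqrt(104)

-6*sqrt(26)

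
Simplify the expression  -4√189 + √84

4√189 = 12*√21; √84 = 2*√21
Combine: (-12 + 2)·√21 = -10*√21

-10*√21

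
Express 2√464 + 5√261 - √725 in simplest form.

2√464 = 8*√29; 5√261 = 15*√29; √725 = 5*√29
Combine: (8 + 15 - 5)·√29 = 18*√29

18*√29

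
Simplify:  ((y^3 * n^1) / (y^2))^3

Inside the bracket: y^1 * n^1
Raise to the power 3: y^3 * n^3

n^3*y^3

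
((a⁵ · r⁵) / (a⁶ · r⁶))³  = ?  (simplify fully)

1/(a³*r³)

Inside the bracket: (a^-1) · (r^-1)
Raise to the power 3: (a^-3) · (r^-3)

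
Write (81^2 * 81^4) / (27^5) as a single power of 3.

81^2 = 3^8; 81^4 = 3^16; 27^5 = 3^15
Combine exponents: 3^9

3^9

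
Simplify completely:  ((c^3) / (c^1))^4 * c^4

c^12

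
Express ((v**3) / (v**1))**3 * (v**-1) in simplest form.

Inside the bracket: v**2
Raise to the power 3: v**6
Multiply by (v**-1): add exponents.

v**5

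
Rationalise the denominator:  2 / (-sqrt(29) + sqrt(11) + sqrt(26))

Group as (sqrt(11) + sqrt(26)) - sqrt(29); multiply by (sqrt(11) + sqrt(26)) + sqrt(29), then rationalise the remaining surd.

(-4*sqrt(29) + 7*sqrt(26) + 22*sqrt(11) + sqrt(8294))/270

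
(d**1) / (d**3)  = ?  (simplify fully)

d**(-2)

Quotient: (d**-2)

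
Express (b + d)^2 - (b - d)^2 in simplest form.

4*b*d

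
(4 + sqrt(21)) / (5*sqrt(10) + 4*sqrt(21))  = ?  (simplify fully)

Multiply numerator and denominator by -5*sqrt(10) + 4*sqrt(21).
Denominator becomes 86; numerator becomes -5*sqrt(210) - 20*sqrt(10) + 16*sqrt(21) + 84.

(-5*sqrt(210) - 20*sqrt(10) + 16*sqrt(21) + 84)/86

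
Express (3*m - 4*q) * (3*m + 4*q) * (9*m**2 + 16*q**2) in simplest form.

Pair the conjugate factors: ((3*m)+(4*q))((3*m)-(4*q)) = 9*m**2 - 16*q**2, then repeat with the next factor.

81*m**4 - 256*q**4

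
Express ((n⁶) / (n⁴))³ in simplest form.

Inside the bracket: n²
Raise to the power 3: n⁶

n⁶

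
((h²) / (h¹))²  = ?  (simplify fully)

h²

Inside the bracket: h¹
Raise to the power 2: h²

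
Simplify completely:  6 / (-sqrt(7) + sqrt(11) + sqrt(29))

(-198*sqrt(7) - 66*sqrt(29) + 150*sqrt(11) + 12*sqrt(2233))/187

Group as (sqrt(11) + sqrt(29)) - sqrt(7); multiply by (sqrt(11) + sqrt(29)) + sqrt(7), then rationalise the remaining surd.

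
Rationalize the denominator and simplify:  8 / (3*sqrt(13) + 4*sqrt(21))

Multiply numerator and denominator by -4*sqrt(21) + 3*sqrt(13).
Denominator becomes -219; numerator becomes -32*sqrt(21) + 24*sqrt(13).

(-24*sqrt(13) + 32*sqrt(21))/219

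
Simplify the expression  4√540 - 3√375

4√540 = 24*√15; 3√375 = 15*√15
Combine: (24 - 15)·√15 = 9*√15

9*√15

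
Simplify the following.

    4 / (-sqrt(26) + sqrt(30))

Multiply numerator and denominator by sqrt(26) + sqrt(30).
Denominator becomes 4; numerator becomes 4*sqrt(26) + 4*sqrt(30).

sqrt(26) + sqrt(30)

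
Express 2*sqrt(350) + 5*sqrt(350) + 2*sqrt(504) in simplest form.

47*sqrt(14)

2*sqrt(350) = 10*sqrt(14); 5*sqrt(350) = 25*sqrt(14); 2*sqrt(504) = 12*sqrt(14)
Combine: (10 + 25 + 12)·sqrt(14) = 47*sqrt(14)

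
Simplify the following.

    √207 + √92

5*√23

√207 = 3*√23; √92 = 2*√23
Combine: (3 + 2)·√23 = 5*√23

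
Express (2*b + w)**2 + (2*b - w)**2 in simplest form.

Only the even-power cross terms survive.

8*b**2 + 2*w**2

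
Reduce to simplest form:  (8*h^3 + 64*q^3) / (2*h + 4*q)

4*h^2 - 8*h*q + 16*q^2

(4*q)^3 + (2*h)^3 = (2*h + 4*q)(4*h^2 - 8*h*q + 16*q^2).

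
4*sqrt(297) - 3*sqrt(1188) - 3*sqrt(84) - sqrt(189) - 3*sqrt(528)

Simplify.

-18*sqrt(33) - 9*sqrt(21)

4*sqrt(297) = 12*sqrt(33); 3*sqrt(1188) = 18*sqrt(33); 3*sqrt(84) = 6*sqrt(21); sqrt(189) = 3*sqrt(21); 3*sqrt(528) = 12*sqrt(33)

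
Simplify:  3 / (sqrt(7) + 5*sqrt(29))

(-3*sqrt(7) + 15*sqrt(29))/718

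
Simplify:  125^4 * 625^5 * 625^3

125^4 = 5^12; 625^5 = 5^20; 625^3 = 5^12
Combine exponents: 5^44

5^44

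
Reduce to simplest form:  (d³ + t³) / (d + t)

Apply the sum-of-cubes factorisation and cancel (d + t).

d² - d*t + t²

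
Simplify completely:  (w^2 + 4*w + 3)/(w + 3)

w + 1

Factor: w^2 + 4*w + 3 = (w + 1)*(w + 3)
Cancel the common factor (w + 3).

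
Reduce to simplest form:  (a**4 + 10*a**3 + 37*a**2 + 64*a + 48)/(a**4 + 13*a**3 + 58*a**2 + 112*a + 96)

(a + 3)/(a + 6)

Factor: a**4 + 10*a**3 + 37*a**2 + 64*a + 48 = (a**2 + 3*a + 4)*(a + 4)*(a + 3);  a**4 + 13*a**3 + 58*a**2 + 112*a + 96 = (a**2 + 3*a + 4)*(a + 6)*(a + 4)
Cancel the common factors (a**2 + 3*a + 4), (a + 4).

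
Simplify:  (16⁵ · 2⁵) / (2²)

16⁵ = 2^20; 2⁵ = 2^5; 2² = 2^2
Combine exponents: 2^23

2^23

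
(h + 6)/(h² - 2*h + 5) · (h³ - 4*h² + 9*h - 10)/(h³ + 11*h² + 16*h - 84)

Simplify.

1/(h + 7)

Factor: h³ - 4*h² + 9*h - 10 = (h - 2)·(h² - 2*h + 5);  h³ + 11*h² + 16*h - 84 = (h + 6)·(h + 7)·(h - 2)
Cancel the common factors (h² - 2*h + 5), (h - 2), (h + 6).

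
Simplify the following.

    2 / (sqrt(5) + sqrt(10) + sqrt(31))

Group as (sqrt(10) + sqrt(31)) + sqrt(5); multiply by (sqrt(10) + sqrt(31)) - sqrt(5), then rationalise the remaining surd.

(-13*sqrt(10) - 18*sqrt(5) + 5*sqrt(62) + 8*sqrt(31))/14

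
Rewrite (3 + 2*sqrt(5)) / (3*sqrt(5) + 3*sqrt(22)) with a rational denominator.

(-10 - 3*sqrt(5) + 3*sqrt(22) + 2*sqrt(110))/51

Multiply numerator and denominator by -3*sqrt(22) + 3*sqrt(5).
Denominator becomes -153; numerator becomes -6*sqrt(110) - 9*sqrt(22) + 9*sqrt(5) + 30.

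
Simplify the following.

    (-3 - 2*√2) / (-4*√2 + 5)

Multiply numerator and denominator by 5 + 4*√2.
Denominator becomes -7; numerator becomes -22*√2 - 31.

(31 + 22*√2)/7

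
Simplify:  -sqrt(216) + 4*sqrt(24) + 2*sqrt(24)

6*sqrt(6)

sqrt(216) = 6*sqrt(6); 4*sqrt(24) = 8*sqrt(6); 2*sqrt(24) = 4*sqrt(6)
Combine: (-6 + 8 + 4)·sqrt(6) = 6*sqrt(6)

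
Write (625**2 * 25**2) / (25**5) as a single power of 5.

625**2 = 5**8; 25**2 = 5**4; 25**5 = 5**10
Combine exponents: 5**2

5**2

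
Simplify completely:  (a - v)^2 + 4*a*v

After expansion: a^2 + 2*a*v + v^2 — a perfect-square trinomial.

(a + v)^2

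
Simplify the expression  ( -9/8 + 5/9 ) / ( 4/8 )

-41/36

Numerator: -9/8 + 5/9 = -41/72
Denominator: 4/8 = 1/2
Divide: (-41/72) · (2) = -41/36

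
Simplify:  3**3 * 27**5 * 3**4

3**22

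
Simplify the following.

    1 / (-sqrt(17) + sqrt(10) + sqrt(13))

(-3*sqrt(17) + 7*sqrt(13) + 10*sqrt(10) + sqrt(2210))/242

Group as (sqrt(10) + sqrt(13)) - sqrt(17); multiply by (sqrt(10) + sqrt(13)) + sqrt(17), then rationalise the remaining surd.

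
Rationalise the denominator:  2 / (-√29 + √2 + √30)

Group as (√2 + √30) - √29; multiply by (√2 + √30) + √29, then rationalise the remaining surd.

(-6*√29 + 2*√30 + 114*√2 + 8*√435)/231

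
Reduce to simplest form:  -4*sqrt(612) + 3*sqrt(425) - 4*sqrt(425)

4*sqrt(612) = 24*sqrt(17); 3*sqrt(425) = 15*sqrt(17); 4*sqrt(425) = 20*sqrt(17)
Combine: (-24 + 15 - 20)·sqrt(17) = -29*sqrt(17)

-29*sqrt(17)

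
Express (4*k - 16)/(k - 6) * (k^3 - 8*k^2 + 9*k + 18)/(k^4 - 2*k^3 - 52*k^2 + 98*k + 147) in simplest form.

Factor: 4*k - 16 = 4*(k - 4);  k^3 - 8*k^2 + 9*k + 18 = (k - 3)*(k + 1)*(k - 6);  k^4 - 2*k^3 - 52*k^2 + 98*k + 147 = (k - 7)*(k + 1)*(k - 3)*(k + 7)
Cancel the common factors (k - 6), (k - 3), (k + 1).

(4*k - 16)/(k^2 - 49)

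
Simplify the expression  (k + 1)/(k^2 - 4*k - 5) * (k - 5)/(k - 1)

1/(k - 1)

Factor: k^2 - 4*k - 5 = (k - 5)*(k + 1)
Cancel the common factors (k - 5), (k + 1).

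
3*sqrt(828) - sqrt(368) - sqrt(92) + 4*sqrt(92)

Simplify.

3*sqrt(828) = 18*sqrt(23); sqrt(368) = 4*sqrt(23); sqrt(92) = 2*sqrt(23); 4*sqrt(92) = 8*sqrt(23)
Combine: (18 - 4 - 2 + 8)·sqrt(23) = 20*sqrt(23)

20*sqrt(23)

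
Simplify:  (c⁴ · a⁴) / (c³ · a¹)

a³*c

Quotient: c¹ · a³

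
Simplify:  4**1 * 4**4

4**1 = 2**2; 4**4 = 2**8
Combine exponents: 2**10

2**10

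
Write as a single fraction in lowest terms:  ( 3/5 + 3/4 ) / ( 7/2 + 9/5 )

27/106

Numerator: 3/5 + 3/4 = 27/20
Denominator: 7/2 + 9/5 = 53/10
Divide: (27/20) · (10/53) = 27/106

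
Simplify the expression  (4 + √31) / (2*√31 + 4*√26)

Multiply numerator and denominator by -4*√26 + 2*√31.
Denominator becomes -292; numerator becomes -4*√806 - 16*√26 + 8*√31 + 62.

(-31 - 4*√31 + 8*√26 + 2*√806)/146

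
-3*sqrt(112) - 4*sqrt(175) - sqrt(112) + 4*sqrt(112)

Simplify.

3*sqrt(112) = 12*sqrt(7); 4*sqrt(175) = 20*sqrt(7); sqrt(112) = 4*sqrt(7); 4*sqrt(112) = 16*sqrt(7)
Combine: (-12 - 20 - 4 + 16)·sqrt(7) = -20*sqrt(7)

-20*sqrt(7)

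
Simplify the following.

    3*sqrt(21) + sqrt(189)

3*sqrt(21) = 3*sqrt(21); sqrt(189) = 3*sqrt(21)
Combine: (3 + 3)·sqrt(21) = 6*sqrt(21)

6*sqrt(21)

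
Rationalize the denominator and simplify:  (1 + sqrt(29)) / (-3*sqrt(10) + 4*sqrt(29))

Multiply numerator and denominator by 3*sqrt(10) + 4*sqrt(29).
Denominator becomes 374; numerator becomes 3*sqrt(10) + 4*sqrt(29) + 3*sqrt(290) + 116.

(3*sqrt(10) + 4*sqrt(29) + 3*sqrt(290) + 116)/374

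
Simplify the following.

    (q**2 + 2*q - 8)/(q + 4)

q - 2

Factor: q**2 + 2*q - 8 = (q - 2)*(q + 4)
Cancel the common factor (q + 4).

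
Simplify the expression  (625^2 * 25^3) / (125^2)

5^8

625^2 = 5^8; 25^3 = 5^6; 125^2 = 5^6
Combine exponents: 5^8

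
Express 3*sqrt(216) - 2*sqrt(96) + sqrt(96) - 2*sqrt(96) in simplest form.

6*sqrt(6)

3*sqrt(216) = 18*sqrt(6); 2*sqrt(96) = 8*sqrt(6); sqrt(96) = 4*sqrt(6); 2*sqrt(96) = 8*sqrt(6)
Combine: (18 - 8 + 4 - 8)·sqrt(6) = 6*sqrt(6)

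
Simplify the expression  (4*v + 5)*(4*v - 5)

16*v^2 - 25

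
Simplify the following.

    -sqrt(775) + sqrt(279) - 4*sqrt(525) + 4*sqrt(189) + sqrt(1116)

-8*sqrt(21) + 4*sqrt(31)

sqrt(775) = 5*sqrt(31); sqrt(279) = 3*sqrt(31); 4*sqrt(525) = 20*sqrt(21); 4*sqrt(189) = 12*sqrt(21); sqrt(1116) = 6*sqrt(31)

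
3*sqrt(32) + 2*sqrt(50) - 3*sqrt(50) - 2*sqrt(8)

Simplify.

3*sqrt(32) = 12*sqrt(2); 2*sqrt(50) = 10*sqrt(2); 3*sqrt(50) = 15*sqrt(2); 2*sqrt(8) = 4*sqrt(2)
Combine: (12 + 10 - 15 - 4)·sqrt(2) = 3*sqrt(2)

3*sqrt(2)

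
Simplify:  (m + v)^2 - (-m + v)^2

4*m*v

Binomially expand both and collect terms in v, m.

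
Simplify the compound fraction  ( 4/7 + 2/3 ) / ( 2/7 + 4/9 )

39/23

Numerator: 4/7 + 2/3 = 26/21
Denominator: 2/7 + 4/9 = 46/63
Divide: (26/21) · (63/46) = 39/23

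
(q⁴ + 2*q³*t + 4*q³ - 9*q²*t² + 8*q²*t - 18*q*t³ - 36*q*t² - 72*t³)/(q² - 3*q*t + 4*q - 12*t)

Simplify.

Factor: q⁴ + 2*q³*t + 4*q³ - 9*q²*t² + 8*q²*t - 18*q*t³ - 36*q*t² - 72*t³ = (q + 3*t)·(q + 4)·(q + 2*t)·(q - 3*t);  q² - 3*q*t + 4*q - 12*t = (q + 4)·(q - 3*t)
Cancel the common factors (q + 4), (q - 3*t).

q² + 5*q*t + 6*t²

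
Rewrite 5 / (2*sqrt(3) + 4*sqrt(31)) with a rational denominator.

(-5*sqrt(3) + 10*sqrt(31))/242

Multiply numerator and denominator by -2*sqrt(3) + 4*sqrt(31).
Denominator becomes 484; numerator becomes -10*sqrt(3) + 20*sqrt(31).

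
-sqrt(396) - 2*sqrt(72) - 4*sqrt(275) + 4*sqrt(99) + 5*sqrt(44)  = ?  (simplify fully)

-12*sqrt(2) - 4*sqrt(11)

sqrt(396) = 6*sqrt(11); 2*sqrt(72) = 12*sqrt(2); 4*sqrt(275) = 20*sqrt(11); 4*sqrt(99) = 12*sqrt(11); 5*sqrt(44) = 10*sqrt(11)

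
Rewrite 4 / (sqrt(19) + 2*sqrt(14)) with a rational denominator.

Multiply numerator and denominator by -sqrt(19) + 2*sqrt(14).
Denominator becomes 37; numerator becomes -4*sqrt(19) + 8*sqrt(14).

(-4*sqrt(19) + 8*sqrt(14))/37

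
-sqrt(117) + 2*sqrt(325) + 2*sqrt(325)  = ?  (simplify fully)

17*sqrt(13)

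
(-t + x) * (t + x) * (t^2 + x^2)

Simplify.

-t^4 + x^4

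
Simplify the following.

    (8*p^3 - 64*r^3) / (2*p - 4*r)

Apply the difference-of-cubes factorisation and cancel (2*p - 4*r).

4*p^2 + 8*p*r + 16*r^2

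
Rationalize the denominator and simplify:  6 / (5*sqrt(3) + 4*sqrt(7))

(-30*sqrt(3) + 24*sqrt(7))/37

Multiply numerator and denominator by -4*sqrt(7) + 5*sqrt(3).
Denominator becomes -37; numerator becomes -24*sqrt(7) + 30*sqrt(3).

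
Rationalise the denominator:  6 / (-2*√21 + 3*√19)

Multiply numerator and denominator by 2*√21 + 3*√19.
Denominator becomes 87; numerator becomes 12*√21 + 18*√19.

(4*√21 + 6*√19)/29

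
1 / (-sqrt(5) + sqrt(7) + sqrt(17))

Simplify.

(-19*sqrt(5) - 5*sqrt(17) + 15*sqrt(7) + 2*sqrt(595))/115

Group as (sqrt(7) + sqrt(17)) - sqrt(5); multiply by (sqrt(7) + sqrt(17)) + sqrt(5), then rationalise the remaining surd.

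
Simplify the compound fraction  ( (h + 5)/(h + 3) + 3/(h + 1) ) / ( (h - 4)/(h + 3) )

Numerator: (h + 5)/(h + 3) + 3/(h + 1) = (h^2 + 9*h + 14)/(h^2 + 4*h + 3)
Denominator: (h - 4)/(h + 3) = (h - 4)/(h + 3)
Divide: ((h^2 + 9*h + 14)/(h^2 + 4*h + 3)) · ((h + 3)/(h - 4)) = (h^2 + 9*h + 14)/(h^2 - 3*h - 4)

(h^2 + 9*h + 14)/(h^2 - 3*h - 4)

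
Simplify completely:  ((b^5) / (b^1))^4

Inside the bracket: b^4
Raise to the power 4: b^16

b^16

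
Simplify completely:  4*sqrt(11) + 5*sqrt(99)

4*sqrt(11) = 4*sqrt(11); 5*sqrt(99) = 15*sqrt(11)
Combine: (4 + 15)·sqrt(11) = 19*sqrt(11)

19*sqrt(11)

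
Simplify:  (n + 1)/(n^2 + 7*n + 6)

1/(n + 6)

Factor: n^2 + 7*n + 6 = (n + 1)*(n + 6)
Cancel the common factor (n + 1).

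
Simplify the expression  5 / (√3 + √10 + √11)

(-5*√330 + 5*√11 + 10*√10 + 45*√3)/58

Group as (√3 + √11) + √10; multiply by (√3 + √11) - √10, then rationalise the remaining surd.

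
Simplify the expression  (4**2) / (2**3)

2**1

4**2 = 2**4; 2**3 = 2**3
Combine exponents: 2**1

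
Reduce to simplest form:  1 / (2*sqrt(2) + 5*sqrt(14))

(-2*sqrt(2) + 5*sqrt(14))/342

Multiply numerator and denominator by -2*sqrt(2) + 5*sqrt(14).
Denominator becomes 342; numerator becomes -2*sqrt(2) + 5*sqrt(14).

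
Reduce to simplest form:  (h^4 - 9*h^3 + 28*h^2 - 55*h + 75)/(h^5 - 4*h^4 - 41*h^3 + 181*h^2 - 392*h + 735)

Factor: h^4 - 9*h^3 + 28*h^2 - 55*h + 75 = (h - 5)*(h - 3)*(h^2 - h + 5);  h^5 - 4*h^4 - 41*h^3 + 181*h^2 - 392*h + 735 = (h^2 - h + 5)*(h - 7)*(h + 7)*(h - 3)
Cancel the common factors (h^2 - h + 5), (h - 3).

(h - 5)/(h^2 - 49)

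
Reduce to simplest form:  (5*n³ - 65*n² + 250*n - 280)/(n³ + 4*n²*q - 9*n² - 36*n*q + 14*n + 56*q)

Factor: 5*n³ - 65*n² + 250*n - 280 = 5·(n - 7)·(n - 2)·(n - 4);  n³ + 4*n²*q - 9*n² - 36*n*q + 14*n + 56*q = (n + 4*q)·(n - 7)·(n - 2)
Cancel the common factors (n - 2), (n - 7).

(5*n - 20)/(n + 4*q)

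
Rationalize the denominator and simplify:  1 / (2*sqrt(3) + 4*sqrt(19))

Multiply numerator and denominator by -4*sqrt(19) + 2*sqrt(3).
Denominator becomes -292; numerator becomes -4*sqrt(19) + 2*sqrt(3).

(-sqrt(3) + 2*sqrt(19))/146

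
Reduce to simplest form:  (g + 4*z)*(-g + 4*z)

-g^2 + 16*z^2

Difference of squares with P = 4*z, Q = g.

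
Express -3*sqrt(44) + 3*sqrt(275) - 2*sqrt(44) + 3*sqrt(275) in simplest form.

20*sqrt(11)

3*sqrt(44) = 6*sqrt(11); 3*sqrt(275) = 15*sqrt(11); 2*sqrt(44) = 4*sqrt(11); 3*sqrt(275) = 15*sqrt(11)
Combine: (-6 + 15 - 4 + 15)·sqrt(11) = 20*sqrt(11)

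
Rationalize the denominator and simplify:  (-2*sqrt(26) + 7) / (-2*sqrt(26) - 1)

(-16*sqrt(26) + 111)/103

Multiply numerator and denominator by -1 + 2*sqrt(26).
Denominator becomes -103; numerator becomes -111 + 16*sqrt(26).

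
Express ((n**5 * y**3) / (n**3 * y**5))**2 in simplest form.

Inside the bracket: n**2 * (y**-2)
Raise to the power 2: n**4 * (y**-4)

n**4/y**4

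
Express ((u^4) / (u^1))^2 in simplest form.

u^6

Inside the bracket: u^3
Raise to the power 2: u^6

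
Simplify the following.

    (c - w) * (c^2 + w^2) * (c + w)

c^4 - w^4

Telescope via difference of squares: (c+w)(c-w) = c^2 - w^2, then repeat with the next factor.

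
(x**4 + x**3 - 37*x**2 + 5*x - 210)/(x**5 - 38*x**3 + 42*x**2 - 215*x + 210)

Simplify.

Factor: x**4 + x**3 - 37*x**2 + 5*x - 210 = (x**2 + 5)*(x - 6)*(x + 7);  x**5 - 38*x**3 + 42*x**2 - 215*x + 210 = (x + 7)*(x - 6)*(x - 1)*(x**2 + 5)
Cancel the common factors (x**2 + 5), (x - 6), (x + 7).

1/(x - 1)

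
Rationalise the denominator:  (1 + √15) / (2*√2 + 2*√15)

(-√30 - √2 + √15 + 15)/26

Multiply numerator and denominator by -2*√2 + 2*√15.
Denominator becomes 52; numerator becomes -2*√30 - 2*√2 + 2*√15 + 30.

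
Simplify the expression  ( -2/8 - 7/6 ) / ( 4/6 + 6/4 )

-17/26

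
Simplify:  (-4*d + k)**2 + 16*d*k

(4*d + k)**2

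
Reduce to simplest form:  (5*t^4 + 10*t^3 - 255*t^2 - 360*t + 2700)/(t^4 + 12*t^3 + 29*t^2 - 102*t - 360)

Factor: 5*t^4 + 10*t^3 - 255*t^2 - 360*t + 2700 = 5*(t + 5)*(t - 3)*(t - 6)*(t + 6);  t^4 + 12*t^3 + 29*t^2 - 102*t - 360 = (t + 6)*(t - 3)*(t + 5)*(t + 4)
Cancel the common factors (t - 3), (t + 5), (t + 6).

(5*t - 30)/(t + 4)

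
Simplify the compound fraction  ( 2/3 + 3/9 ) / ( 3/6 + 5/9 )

18/19

Numerator: 2/3 + 3/9 = 1
Denominator: 3/6 + 5/9 = 19/18
Divide: (1) · (18/19) = 18/19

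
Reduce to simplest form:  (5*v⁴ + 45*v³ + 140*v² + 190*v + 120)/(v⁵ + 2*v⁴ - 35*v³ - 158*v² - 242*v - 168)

5/(v - 7)

Factor: 5*v⁴ + 45*v³ + 140*v² + 190*v + 120 = 5·(v² + 2*v + 2)·(v + 4)·(v + 3);  v⁵ + 2*v⁴ - 35*v³ - 158*v² - 242*v - 168 = (v + 4)·(v + 3)·(v - 7)·(v² + 2*v + 2)
Cancel the common factors (v² + 2*v + 2), (v + 3), (v + 4).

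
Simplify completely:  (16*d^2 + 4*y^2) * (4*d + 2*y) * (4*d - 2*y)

((4*d)+(2*y))((4*d)-(2*y)) = 16*d^2 - 4*y^2; continue pairing.

256*d^4 - 16*y^4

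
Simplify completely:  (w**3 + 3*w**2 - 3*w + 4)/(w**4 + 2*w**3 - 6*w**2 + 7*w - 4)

1/(w - 1)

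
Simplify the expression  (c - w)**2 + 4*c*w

(c + w)**2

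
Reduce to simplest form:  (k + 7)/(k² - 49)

Factor: k² - 49 = (k + 7)·(k - 7)
Cancel the common factor (k + 7).

1/(k - 7)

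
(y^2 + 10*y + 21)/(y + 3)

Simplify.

y + 7

Factor: y^2 + 10*y + 21 = (y + 3)*(y + 7)
Cancel the common factor (y + 3).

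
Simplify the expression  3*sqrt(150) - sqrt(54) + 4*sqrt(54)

24*sqrt(6)

3*sqrt(150) = 15*sqrt(6); sqrt(54) = 3*sqrt(6); 4*sqrt(54) = 12*sqrt(6)
Combine: (15 - 3 + 12)·sqrt(6) = 24*sqrt(6)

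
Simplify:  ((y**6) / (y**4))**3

y**6

Inside the bracket: y**2
Raise to the power 3: y**6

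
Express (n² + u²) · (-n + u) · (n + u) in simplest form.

-n⁴ + u⁴

(u+n)(u-n) = -n² + u²; continue pairing.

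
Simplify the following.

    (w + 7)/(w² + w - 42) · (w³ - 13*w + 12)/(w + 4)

Factor: w² + w - 42 = (w + 7)·(w - 6);  w³ - 13*w + 12 = (w - 3)·(w - 1)·(w + 4)
Cancel the common factors (w + 7), (w + 4).

(w² - 4*w + 3)/(w - 6)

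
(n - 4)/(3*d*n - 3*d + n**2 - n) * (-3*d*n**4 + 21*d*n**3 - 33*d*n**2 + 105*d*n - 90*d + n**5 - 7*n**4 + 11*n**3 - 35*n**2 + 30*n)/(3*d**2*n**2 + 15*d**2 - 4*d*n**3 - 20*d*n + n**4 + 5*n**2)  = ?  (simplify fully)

Factor: 3*d*n - 3*d + n**2 - n = (3*d + n)*(n - 1);  -3*d*n**4 + 21*d*n**3 - 33*d*n**2 + 105*d*n - 90*d + n**5 - 7*n**4 + 11*n**3 - 35*n**2 + 30*n = (n - 1)*(n**2 + 5)*(n - 6)*(-3*d + n);  3*d**2*n**2 + 15*d**2 - 4*d*n**3 - 20*d*n + n**4 + 5*n**2 = (-d + n)*(-3*d + n)*(n**2 + 5)
Cancel the common factors (n**2 + 5), (n - 1), (-3*d + n).

(-n**2 + 10*n - 24)/(3*d**2 - 2*d*n - n**2)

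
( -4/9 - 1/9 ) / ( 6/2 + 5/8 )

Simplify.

-40/261

Numerator: -4/9 - 1/9 = -5/9
Denominator: 6/2 + 5/8 = 29/8
Divide: (-5/9) · (8/29) = -40/261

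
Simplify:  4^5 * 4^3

2^16

4^5 = 2^10; 4^3 = 2^6
Combine exponents: 2^16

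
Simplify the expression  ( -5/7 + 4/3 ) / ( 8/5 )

65/168

Numerator: -5/7 + 4/3 = 13/21
Denominator: 8/5 = 8/5
Divide: (13/21) · (5/8) = 65/168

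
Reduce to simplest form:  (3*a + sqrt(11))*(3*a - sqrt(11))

(3*a)^2 - (sqrt(11))^2 = 9*a^2 - 11.

9*a^2 - 11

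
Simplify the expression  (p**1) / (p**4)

p**(-3)

Quotient: (p**-3)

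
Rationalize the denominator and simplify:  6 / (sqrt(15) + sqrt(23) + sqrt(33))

(-36*sqrt(1265) + 30*sqrt(33) + 150*sqrt(23) + 246*sqrt(15))/1355

Group as (sqrt(23) + sqrt(33)) + sqrt(15); multiply by (sqrt(23) + sqrt(33)) - sqrt(15), then rationalise the remaining surd.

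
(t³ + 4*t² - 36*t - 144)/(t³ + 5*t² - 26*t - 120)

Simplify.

Factor: t³ + 4*t² - 36*t - 144 = (t + 4)·(t - 6)·(t + 6);  t³ + 5*t² - 26*t - 120 = (t - 5)·(t + 4)·(t + 6)
Cancel the common factors (t + 4), (t + 6).

(t - 6)/(t - 5)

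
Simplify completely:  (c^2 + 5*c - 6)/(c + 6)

Factor: c^2 + 5*c - 6 = (c + 6)*(c - 1)
Cancel the common factor (c + 6).

c - 1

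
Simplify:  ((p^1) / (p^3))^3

Inside the bracket: (p^-2)
Raise to the power 3: (p^-6)

p^(-6)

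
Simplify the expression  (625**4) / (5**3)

5**13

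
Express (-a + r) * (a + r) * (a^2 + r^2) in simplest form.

Telescope via difference of squares: (r+a)(r-a) = -a^2 + r^2, then repeat with the next factor.

-a^4 + r^4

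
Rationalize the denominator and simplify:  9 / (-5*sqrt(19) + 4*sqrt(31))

(15*sqrt(19) + 12*sqrt(31))/7

Multiply numerator and denominator by 5*sqrt(19) + 4*sqrt(31).
Denominator becomes 21; numerator becomes 45*sqrt(19) + 36*sqrt(31).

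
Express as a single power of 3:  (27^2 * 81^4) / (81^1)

27^2 = 3^6; 81^4 = 3^16; 81^1 = 3^4
Combine exponents: 3^18

3^18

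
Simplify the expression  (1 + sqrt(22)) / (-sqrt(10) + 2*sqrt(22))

(sqrt(10) + 2*sqrt(22) + 2*sqrt(55) + 44)/78

Multiply numerator and denominator by sqrt(10) + 2*sqrt(22).
Denominator becomes 78; numerator becomes sqrt(10) + 2*sqrt(22) + 2*sqrt(55) + 44.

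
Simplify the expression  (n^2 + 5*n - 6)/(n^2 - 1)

(n + 6)/(n + 1)

Factor: n^2 + 5*n - 6 = (n - 1)*(n + 6);  n^2 - 1 = (n - 1)*(n + 1)
Cancel the common factor (n - 1).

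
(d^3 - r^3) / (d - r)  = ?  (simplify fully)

Apply the difference-of-cubes factorisation and cancel (d - r).

d^2 + d*r + r^2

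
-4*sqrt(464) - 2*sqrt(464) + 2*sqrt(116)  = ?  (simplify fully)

4*sqrt(464) = 16*sqrt(29); 2*sqrt(464) = 8*sqrt(29); 2*sqrt(116) = 4*sqrt(29)
Combine: (-16 - 8 + 4)·sqrt(29) = -20*sqrt(29)

-20*sqrt(29)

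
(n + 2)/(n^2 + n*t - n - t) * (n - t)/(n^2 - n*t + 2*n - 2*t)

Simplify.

1/(n^2 + n*t - n - t)

Factor: n^2 + n*t - n - t = (n + t)*(n - 1);  n^2 - n*t + 2*n - 2*t = (n - t)*(n + 2)
Cancel the common factors (n - t), (n + 2).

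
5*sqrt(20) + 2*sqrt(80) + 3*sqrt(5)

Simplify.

21*sqrt(5)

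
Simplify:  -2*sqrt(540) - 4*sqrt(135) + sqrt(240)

-20*sqrt(15)

2*sqrt(540) = 12*sqrt(15); 4*sqrt(135) = 12*sqrt(15); sqrt(240) = 4*sqrt(15)
Combine: (-12 - 12 + 4)·sqrt(15) = -20*sqrt(15)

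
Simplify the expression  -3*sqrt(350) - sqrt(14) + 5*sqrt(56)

3*sqrt(350) = 15*sqrt(14); sqrt(14) = sqrt(14); 5*sqrt(56) = 10*sqrt(14)
Combine: (-15 - 1 + 10)·sqrt(14) = -6*sqrt(14)

-6*sqrt(14)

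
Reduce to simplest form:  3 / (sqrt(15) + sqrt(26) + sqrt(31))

(-3*sqrt(12090) + 15*sqrt(31) + 30*sqrt(26) + 63*sqrt(15))/730

Group as (sqrt(15) + sqrt(26)) + sqrt(31); multiply by (sqrt(15) + sqrt(26)) - sqrt(31), then rationalise the remaining surd.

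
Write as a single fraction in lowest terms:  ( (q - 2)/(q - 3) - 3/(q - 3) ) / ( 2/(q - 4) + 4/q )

Numerator: (q - 2)/(q - 3) - 3/(q - 3) = (q - 5)/(q - 3)
Denominator: 2/(q - 4) + 4/q = (6*q - 16)/(q^2 - 4*q)
Divide: ((q - 5)/(q - 3)) · ((q^2 - 4*q)/(6*q - 16)) = (q^3 - 9*q^2 + 20*q)/(6*q^2 - 34*q + 48)

(q^3 - 9*q^2 + 20*q)/(6*q^2 - 34*q + 48)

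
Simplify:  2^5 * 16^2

2^13

2^5 = 2^5; 16^2 = 2^8
Combine exponents: 2^13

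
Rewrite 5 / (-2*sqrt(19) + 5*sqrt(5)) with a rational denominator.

(10*sqrt(19) + 25*sqrt(5))/49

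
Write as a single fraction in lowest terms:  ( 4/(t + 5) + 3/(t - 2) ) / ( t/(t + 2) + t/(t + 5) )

(7*t² + 21*t + 14)/(2*t³ + 3*t² - 14*t)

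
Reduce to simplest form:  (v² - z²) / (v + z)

Difference of squares: factor out (v + z).

v - z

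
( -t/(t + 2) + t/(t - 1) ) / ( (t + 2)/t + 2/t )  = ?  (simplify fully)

3*t**2/(t**3 + 5*t**2 + 2*t - 8)

Numerator: -t/(t + 2) + t/(t - 1) = 3*t/(t**2 + t - 2)
Denominator: (t + 2)/t + 2/t = (t + 4)/t
Divide: (3*t/(t**2 + t - 2)) · (t/(t + 4)) = 3*t**2/(t**3 + 5*t**2 + 2*t - 8)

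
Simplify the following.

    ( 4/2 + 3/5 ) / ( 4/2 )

Numerator: 4/2 + 3/5 = 13/5
Denominator: 4/2 = 2
Divide: (13/5) · (1/2) = 13/10

13/10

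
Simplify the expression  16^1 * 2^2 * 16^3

16^1 = 2^4; 2^2 = 2^2; 16^3 = 2^12
Combine exponents: 2^18

2^18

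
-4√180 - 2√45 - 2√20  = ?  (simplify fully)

-34*√5

4√180 = 24*√5; 2√45 = 6*√5; 2√20 = 4*√5
Combine: (-24 - 6 - 4)·√5 = -34*√5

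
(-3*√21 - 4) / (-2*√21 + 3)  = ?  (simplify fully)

Multiply numerator and denominator by 3 + 2*√21.
Denominator becomes -75; numerator becomes -138 - 17*√21.

(17*√21 + 138)/75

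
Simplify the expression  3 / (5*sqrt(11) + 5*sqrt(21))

(-3*sqrt(11) + 3*sqrt(21))/50

Multiply numerator and denominator by -5*sqrt(21) + 5*sqrt(11).
Denominator becomes -250; numerator becomes -15*sqrt(21) + 15*sqrt(11).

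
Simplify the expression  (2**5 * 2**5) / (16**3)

2**(-2)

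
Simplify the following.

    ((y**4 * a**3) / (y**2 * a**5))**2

y**4/a**4

Inside the bracket: y**2 * (a**-2)
Raise to the power 2: y**4 * (a**-4)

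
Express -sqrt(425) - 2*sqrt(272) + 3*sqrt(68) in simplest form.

-7*sqrt(17)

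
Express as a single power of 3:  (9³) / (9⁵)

3^(-4)

9³ = 3^6; 9⁵ = 3^10
Combine exponents: 3^(-4)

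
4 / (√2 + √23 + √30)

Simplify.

Group as (√2 + √30) + √23; multiply by (√2 + √30) - √23, then rationalise the remaining surd.

(-16*√345 - 20*√30 + 36*√23 + 204*√2)/159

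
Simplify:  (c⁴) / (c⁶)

c^(-2)

Quotient: (c^-2)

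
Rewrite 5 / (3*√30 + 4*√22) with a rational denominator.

Multiply numerator and denominator by -4*√22 + 3*√30.
Denominator becomes -82; numerator becomes -20*√22 + 15*√30.

(-15*√30 + 20*√22)/82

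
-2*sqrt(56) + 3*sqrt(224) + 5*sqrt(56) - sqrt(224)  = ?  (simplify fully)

14*sqrt(14)

2*sqrt(56) = 4*sqrt(14); 3*sqrt(224) = 12*sqrt(14); 5*sqrt(56) = 10*sqrt(14); sqrt(224) = 4*sqrt(14)
Combine: (-4 + 12 + 10 - 4)·sqrt(14) = 14*sqrt(14)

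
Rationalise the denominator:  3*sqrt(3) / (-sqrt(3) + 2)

Multiply numerator and denominator by sqrt(3) + 2.
Denominator becomes 1; numerator becomes 9 + 6*sqrt(3).

9 + 6*sqrt(3)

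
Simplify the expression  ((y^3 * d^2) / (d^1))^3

d^3*y^9

Inside the bracket: y^3 * d^1
Raise to the power 3: y^9 * d^3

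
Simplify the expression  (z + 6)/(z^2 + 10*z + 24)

Factor: z^2 + 10*z + 24 = (z + 4)*(z + 6)
Cancel the common factor (z + 6).

1/(z + 4)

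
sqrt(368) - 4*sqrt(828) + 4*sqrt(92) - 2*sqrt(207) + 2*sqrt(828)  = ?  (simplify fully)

sqrt(368) = 4*sqrt(23); 4*sqrt(828) = 24*sqrt(23); 4*sqrt(92) = 8*sqrt(23); 2*sqrt(207) = 6*sqrt(23); 2*sqrt(828) = 12*sqrt(23)
Combine: (4 - 24 + 8 - 6 + 12)·sqrt(23) = -6*sqrt(23)

-6*sqrt(23)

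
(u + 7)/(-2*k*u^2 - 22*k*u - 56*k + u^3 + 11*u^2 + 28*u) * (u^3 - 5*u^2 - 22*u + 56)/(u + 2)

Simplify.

(u^2 - 9*u + 14)/(-2*k*u - 4*k + u^2 + 2*u)

Factor: -2*k*u^2 - 22*k*u - 56*k + u^3 + 11*u^2 + 28*u = (u + 7)*(u + 4)*(-2*k + u);  u^3 - 5*u^2 - 22*u + 56 = (u + 4)*(u - 7)*(u - 2)
Cancel the common factors (u + 7), (u + 4).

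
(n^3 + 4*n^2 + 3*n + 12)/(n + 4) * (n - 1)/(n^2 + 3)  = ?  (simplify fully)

Factor: n^3 + 4*n^2 + 3*n + 12 = (n^2 + 3)*(n + 4)
Cancel the common factors (n^2 + 3), (n + 4).

n - 1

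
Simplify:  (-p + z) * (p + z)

-p^2 + z^2

(z+p)(z-p) = -p^2 + z^2.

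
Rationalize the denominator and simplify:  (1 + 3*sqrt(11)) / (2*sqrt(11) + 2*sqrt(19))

(-33 - sqrt(11) + sqrt(19) + 3*sqrt(209))/16

Multiply numerator and denominator by -2*sqrt(19) + 2*sqrt(11).
Denominator becomes -32; numerator becomes -6*sqrt(209) - 2*sqrt(19) + 2*sqrt(11) + 66.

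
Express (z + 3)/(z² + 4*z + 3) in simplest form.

1/(z + 1)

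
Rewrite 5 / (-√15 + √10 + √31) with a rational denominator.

(-65*√15 - 15*√31 + 90*√10 + 25*√186)/282

Group as (√10 + √31) - √15; multiply by (√10 + √31) + √15, then rationalise the remaining surd.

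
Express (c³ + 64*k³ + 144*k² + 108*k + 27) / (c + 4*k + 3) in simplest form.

Apply the sum-of-cubes factorisation and cancel (c + 4*k + 3).

c² - 4*c*k - 3*c + 16*k² + 24*k + 9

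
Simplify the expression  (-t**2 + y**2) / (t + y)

Difference of squares: factor out (t + y).

-t + y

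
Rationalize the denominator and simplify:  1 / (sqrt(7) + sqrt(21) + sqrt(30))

(-21*sqrt(10) - sqrt(30) + 8*sqrt(21) + 22*sqrt(7))/292

Group as (sqrt(7) + sqrt(21)) + sqrt(30); multiply by (sqrt(7) + sqrt(21)) - sqrt(30), then rationalise the remaining surd.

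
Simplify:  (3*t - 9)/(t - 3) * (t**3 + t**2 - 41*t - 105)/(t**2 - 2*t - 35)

3*t + 9

Factor: 3*t - 9 = 3*(t - 3);  t**3 + t**2 - 41*t - 105 = (t - 7)*(t + 3)*(t + 5);  t**2 - 2*t - 35 = (t + 5)*(t - 7)
Cancel the common factors (t + 5), (t - 7), (t - 3).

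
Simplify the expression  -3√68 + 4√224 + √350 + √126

3√68 = 6*√17; 4√224 = 16*√14; √350 = 5*√14; √126 = 3*√14

-6*√17 + 24*√14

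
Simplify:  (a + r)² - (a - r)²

4*a*r

Write as f(a,r) - f(a,-r) and expand.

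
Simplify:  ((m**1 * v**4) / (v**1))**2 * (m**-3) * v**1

Inside the bracket: m**1 * v**3
Raise to the power 2: m**2 * v**6
Multiply by (m**-3) * v**1: add exponents.

v**7/m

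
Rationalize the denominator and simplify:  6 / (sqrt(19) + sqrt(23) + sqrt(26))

(-3*sqrt(11362) + 24*sqrt(26) + 33*sqrt(23) + 45*sqrt(19))/373

Group as (sqrt(19) + sqrt(26)) + sqrt(23); multiply by (sqrt(19) + sqrt(26)) - sqrt(23), then rationalise the remaining surd.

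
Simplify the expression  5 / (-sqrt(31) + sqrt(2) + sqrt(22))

Group as (sqrt(2) + sqrt(22)) - sqrt(31); multiply by (sqrt(2) + sqrt(22)) + sqrt(31), then rationalise the remaining surd.

(35*sqrt(31) + 55*sqrt(22) + 255*sqrt(2) + 20*sqrt(341))/127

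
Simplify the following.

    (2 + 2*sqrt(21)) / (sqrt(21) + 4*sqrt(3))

(-42 - 2*sqrt(21) + 8*sqrt(3) + 24*sqrt(7))/27

Multiply numerator and denominator by -4*sqrt(3) + sqrt(21).
Denominator becomes -27; numerator becomes -24*sqrt(7) - 8*sqrt(3) + 2*sqrt(21) + 42.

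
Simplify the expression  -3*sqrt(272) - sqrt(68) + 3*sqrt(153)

3*sqrt(272) = 12*sqrt(17); sqrt(68) = 2*sqrt(17); 3*sqrt(153) = 9*sqrt(17)
Combine: (-12 - 2 + 9)·sqrt(17) = -5*sqrt(17)

-5*sqrt(17)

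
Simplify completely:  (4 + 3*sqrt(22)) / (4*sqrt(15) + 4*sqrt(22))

(-3*sqrt(330) - 4*sqrt(15) + 4*sqrt(22) + 66)/28

Multiply numerator and denominator by -4*sqrt(15) + 4*sqrt(22).
Denominator becomes 112; numerator becomes -12*sqrt(330) - 16*sqrt(15) + 16*sqrt(22) + 264.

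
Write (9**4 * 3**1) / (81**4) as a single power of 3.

9**4 = 3**8; 3**1 = 3**1; 81**4 = 3**16
Combine exponents: 3**(-7)

3**(-7)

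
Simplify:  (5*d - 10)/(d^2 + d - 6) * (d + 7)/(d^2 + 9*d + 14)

5/(d^2 + 5*d + 6)

Factor: 5*d - 10 = 5*(d - 2);  d^2 + d - 6 = (d + 3)*(d - 2);  d^2 + 9*d + 14 = (d + 7)*(d + 2)
Cancel the common factors (d + 7), (d - 2).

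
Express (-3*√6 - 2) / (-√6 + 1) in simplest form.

Multiply numerator and denominator by 1 + √6.
Denominator becomes -5; numerator becomes -20 - 5*√6.

√6 + 4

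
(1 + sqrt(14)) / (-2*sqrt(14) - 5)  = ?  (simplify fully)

(-23 + 3*sqrt(14))/31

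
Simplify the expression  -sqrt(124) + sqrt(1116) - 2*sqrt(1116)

-8*sqrt(31)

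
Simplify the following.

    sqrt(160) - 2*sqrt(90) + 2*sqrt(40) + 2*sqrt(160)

sqrt(160) = 4*sqrt(10); 2*sqrt(90) = 6*sqrt(10); 2*sqrt(40) = 4*sqrt(10); 2*sqrt(160) = 8*sqrt(10)
Combine: (4 - 6 + 4 + 8)·sqrt(10) = 10*sqrt(10)

10*sqrt(10)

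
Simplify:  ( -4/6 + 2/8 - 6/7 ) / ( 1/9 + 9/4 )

Numerator: -4/6 + 2/8 - 6/7 = -107/84
Denominator: 1/9 + 9/4 = 85/36
Divide: (-107/84) · (36/85) = -321/595

-321/595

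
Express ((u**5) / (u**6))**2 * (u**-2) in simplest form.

u**(-4)

Inside the bracket: (u**-1)
Raise to the power 2: (u**-2)
Multiply by (u**-2): add exponents.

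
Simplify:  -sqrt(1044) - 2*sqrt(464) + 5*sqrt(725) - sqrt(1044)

5*sqrt(29)

sqrt(1044) = 6*sqrt(29); 2*sqrt(464) = 8*sqrt(29); 5*sqrt(725) = 25*sqrt(29); sqrt(1044) = 6*sqrt(29)
Combine: (-6 - 8 + 25 - 6)·sqrt(29) = 5*sqrt(29)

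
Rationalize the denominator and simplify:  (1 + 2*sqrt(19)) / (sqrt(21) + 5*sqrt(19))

(-2*sqrt(399) - sqrt(21) + 5*sqrt(19) + 190)/454

Multiply numerator and denominator by -sqrt(21) + 5*sqrt(19).
Denominator becomes 454; numerator becomes -2*sqrt(399) - sqrt(21) + 5*sqrt(19) + 190.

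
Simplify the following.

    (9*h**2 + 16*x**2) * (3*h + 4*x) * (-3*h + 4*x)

((4*x)+(3*h))((4*x)-(3*h)) = -9*h**2 + 16*x**2; continue pairing.

-81*h**4 + 256*x**4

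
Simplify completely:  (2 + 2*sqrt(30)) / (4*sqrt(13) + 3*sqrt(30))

Multiply numerator and denominator by -4*sqrt(13) + 3*sqrt(30).
Denominator becomes 62; numerator becomes -8*sqrt(390) - 8*sqrt(13) + 6*sqrt(30) + 180.

(-4*sqrt(390) - 4*sqrt(13) + 3*sqrt(30) + 90)/31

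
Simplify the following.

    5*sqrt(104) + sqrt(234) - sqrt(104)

11*sqrt(26)

5*sqrt(104) = 10*sqrt(26); sqrt(234) = 3*sqrt(26); sqrt(104) = 2*sqrt(26)
Combine: (10 + 3 - 2)·sqrt(26) = 11*sqrt(26)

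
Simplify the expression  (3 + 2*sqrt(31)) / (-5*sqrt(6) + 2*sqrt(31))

Multiply numerator and denominator by 2*sqrt(31) + 5*sqrt(6).
Denominator becomes -26; numerator becomes 6*sqrt(31) + 15*sqrt(6) + 124 + 10*sqrt(186).

(-10*sqrt(186) - 124 - 15*sqrt(6) - 6*sqrt(31))/26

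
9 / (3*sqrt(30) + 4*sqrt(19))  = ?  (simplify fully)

Multiply numerator and denominator by -3*sqrt(30) + 4*sqrt(19).
Denominator becomes 34; numerator becomes -27*sqrt(30) + 36*sqrt(19).

(-27*sqrt(30) + 36*sqrt(19))/34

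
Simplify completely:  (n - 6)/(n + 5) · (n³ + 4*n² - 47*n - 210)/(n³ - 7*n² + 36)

(n² - n - 42)/(n² - n - 6)

Factor: n³ + 4*n² - 47*n - 210 = (n + 5)·(n - 7)·(n + 6);  n³ - 7*n² + 36 = (n - 3)·(n - 6)·(n + 2)
Cancel the common factors (n - 6), (n + 5).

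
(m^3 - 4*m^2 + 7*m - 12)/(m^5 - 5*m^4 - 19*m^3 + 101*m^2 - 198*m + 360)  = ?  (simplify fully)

1/(m^2 - m - 30)

Factor: m^3 - 4*m^2 + 7*m - 12 = (m^2 - m + 4)*(m - 3);  m^5 - 5*m^4 - 19*m^3 + 101*m^2 - 198*m + 360 = (m + 5)*(m^2 - m + 4)*(m - 6)*(m - 3)
Cancel the common factors (m^2 - m + 4), (m - 3).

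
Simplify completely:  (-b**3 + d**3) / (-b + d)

Apply the difference-of-cubes factorisation and cancel (-b + d).

b**2 + b*d + d**2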